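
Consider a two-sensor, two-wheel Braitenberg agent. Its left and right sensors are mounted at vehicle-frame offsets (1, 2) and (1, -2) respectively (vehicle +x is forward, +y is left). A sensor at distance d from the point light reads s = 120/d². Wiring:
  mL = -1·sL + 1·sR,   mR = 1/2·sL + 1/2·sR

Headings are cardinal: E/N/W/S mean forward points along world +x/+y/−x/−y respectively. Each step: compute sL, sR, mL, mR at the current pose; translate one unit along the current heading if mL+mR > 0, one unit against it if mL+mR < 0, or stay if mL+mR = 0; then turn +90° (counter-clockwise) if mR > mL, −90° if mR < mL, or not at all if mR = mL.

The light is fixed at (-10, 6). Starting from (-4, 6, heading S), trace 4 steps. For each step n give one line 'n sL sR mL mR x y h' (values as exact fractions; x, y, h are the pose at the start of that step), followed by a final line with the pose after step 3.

n=0: pose=(-4,6,S); sL=24/13, sR=120/17; mL=1152/221, mR=984/221; mL+mR=2136/221 → advance +1; mR−mL=-168/221 → turn -1·90°
n=1: pose=(-4,5,W); sL=60/17, sR=60/13; mL=240/221, mR=900/221; mL+mR=1140/221 → advance +1; mR−mL=660/221 → turn +1·90°
n=2: pose=(-5,5,S); sL=120/53, sR=120/13; mL=4800/689, mR=3960/689; mL+mR=8760/689 → advance +1; mR−mL=-840/689 → turn -1·90°
n=3: pose=(-5,4,W); sL=15/4, sR=15/2; mL=15/4, mR=45/8; mL+mR=75/8 → advance +1; mR−mL=15/8 → turn +1·90°

0 24/13 120/17 1152/221 984/221 -4 6 S
1 60/17 60/13 240/221 900/221 -4 5 W
2 120/53 120/13 4800/689 3960/689 -5 5 S
3 15/4 15/2 15/4 45/8 -5 4 W
final -6 4 S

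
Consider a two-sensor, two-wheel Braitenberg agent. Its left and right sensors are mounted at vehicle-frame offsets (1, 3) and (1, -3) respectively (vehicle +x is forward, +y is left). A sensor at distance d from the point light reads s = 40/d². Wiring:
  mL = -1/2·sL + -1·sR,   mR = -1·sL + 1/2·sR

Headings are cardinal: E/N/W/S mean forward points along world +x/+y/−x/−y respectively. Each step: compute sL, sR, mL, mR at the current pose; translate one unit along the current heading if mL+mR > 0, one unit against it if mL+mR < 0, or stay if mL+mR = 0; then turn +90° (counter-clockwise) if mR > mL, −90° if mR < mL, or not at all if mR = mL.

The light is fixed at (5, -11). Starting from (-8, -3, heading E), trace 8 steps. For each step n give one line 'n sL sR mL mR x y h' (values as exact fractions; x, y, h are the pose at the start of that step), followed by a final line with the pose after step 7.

n=0: pose=(-8,-3,E); sL=8/53, sR=40/169; mL=-2796/8957, mR=-292/8957; mL+mR=-3088/8957 → advance -1; mR−mL=2504/8957 → turn +1·90°
n=1: pose=(-9,-3,N); sL=4/37, sR=20/101; mL=-942/3737, mR=-34/3737; mL+mR=-976/3737 → advance -1; mR−mL=908/3737 → turn +1·90°
n=2: pose=(-9,-4,W); sL=40/241, sR=8/65; mL=-3228/15665, mR=-1636/15665; mL+mR=-4864/15665 → advance -1; mR−mL=1592/15665 → turn +1·90°
n=3: pose=(-8,-4,S); sL=5/17, sR=10/73; mL=-705/2482, mR=-280/1241; mL+mR=-1265/2482 → advance -1; mR−mL=145/2482 → turn +1·90°
n=4: pose=(-8,-3,E); sL=8/53, sR=40/169; mL=-2796/8957, mR=-292/8957; mL+mR=-3088/8957 → advance -1; mR−mL=2504/8957 → turn +1·90°
n=5: pose=(-9,-3,N); sL=4/37, sR=20/101; mL=-942/3737, mR=-34/3737; mL+mR=-976/3737 → advance -1; mR−mL=908/3737 → turn +1·90°
n=6: pose=(-9,-4,W); sL=40/241, sR=8/65; mL=-3228/15665, mR=-1636/15665; mL+mR=-4864/15665 → advance -1; mR−mL=1592/15665 → turn +1·90°
n=7: pose=(-8,-4,S); sL=5/17, sR=10/73; mL=-705/2482, mR=-280/1241; mL+mR=-1265/2482 → advance -1; mR−mL=145/2482 → turn +1·90°

0 8/53 40/169 -2796/8957 -292/8957 -8 -3 E
1 4/37 20/101 -942/3737 -34/3737 -9 -3 N
2 40/241 8/65 -3228/15665 -1636/15665 -9 -4 W
3 5/17 10/73 -705/2482 -280/1241 -8 -4 S
4 8/53 40/169 -2796/8957 -292/8957 -8 -3 E
5 4/37 20/101 -942/3737 -34/3737 -9 -3 N
6 40/241 8/65 -3228/15665 -1636/15665 -9 -4 W
7 5/17 10/73 -705/2482 -280/1241 -8 -4 S
final -8 -3 E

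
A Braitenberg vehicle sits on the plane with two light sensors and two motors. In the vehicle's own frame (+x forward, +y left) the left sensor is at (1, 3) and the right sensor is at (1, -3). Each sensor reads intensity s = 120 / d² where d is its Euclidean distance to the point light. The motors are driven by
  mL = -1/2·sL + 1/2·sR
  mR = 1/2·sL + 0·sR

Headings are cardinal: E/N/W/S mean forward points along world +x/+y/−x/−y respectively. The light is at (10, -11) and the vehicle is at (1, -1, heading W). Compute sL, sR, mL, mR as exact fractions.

120/149 120/269 -7200/40081 60/149

left sensor world pos  = (0, -4); dL² = 149
right sensor world pos = (0, 2); dR² = 269
sL = 120/149 = 120/149
sR = 120/269 = 120/269
mL = -1/2·sL + 1/2·sR = -7200/40081
mR = 1/2·sL + 0·sR = 60/149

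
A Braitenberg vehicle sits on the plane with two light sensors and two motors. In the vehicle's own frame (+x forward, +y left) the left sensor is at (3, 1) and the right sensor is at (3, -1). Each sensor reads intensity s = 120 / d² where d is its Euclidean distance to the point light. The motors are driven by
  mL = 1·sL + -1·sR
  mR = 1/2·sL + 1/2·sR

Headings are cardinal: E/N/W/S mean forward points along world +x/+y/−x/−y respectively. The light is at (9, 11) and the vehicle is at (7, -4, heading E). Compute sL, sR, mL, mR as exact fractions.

left sensor world pos  = (10, -3); dL² = 197
right sensor world pos = (10, -5); dR² = 257
sL = 120/197 = 120/197
sR = 120/257 = 120/257
mL = 1·sL + -1·sR = 7200/50629
mR = 1/2·sL + 1/2·sR = 27240/50629

120/197 120/257 7200/50629 27240/50629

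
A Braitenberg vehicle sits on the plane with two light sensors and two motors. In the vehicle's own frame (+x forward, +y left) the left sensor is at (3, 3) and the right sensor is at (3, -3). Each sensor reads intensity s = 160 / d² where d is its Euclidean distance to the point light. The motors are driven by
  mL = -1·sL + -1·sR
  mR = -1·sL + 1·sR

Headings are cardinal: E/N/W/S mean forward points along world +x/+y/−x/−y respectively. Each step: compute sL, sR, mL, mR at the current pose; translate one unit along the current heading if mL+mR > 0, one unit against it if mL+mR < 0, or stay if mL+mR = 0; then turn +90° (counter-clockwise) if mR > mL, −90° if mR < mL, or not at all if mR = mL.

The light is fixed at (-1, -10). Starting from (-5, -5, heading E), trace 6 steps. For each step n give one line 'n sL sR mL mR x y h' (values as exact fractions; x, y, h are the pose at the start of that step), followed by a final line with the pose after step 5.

0 32/13 32 -448/13 384/13 -5 -5 E
1 5/4 40/17 -245/68 75/68 -6 -5 N
2 32/13 160/113 -5696/1469 -1536/1469 -6 -6 W
3 80 16/5 -416/5 -384/5 -5 -6 S
4 32/13 32 -448/13 384/13 -5 -5 E
5 5/4 40/17 -245/68 75/68 -6 -5 N
final -6 -6 W

n=0: pose=(-5,-5,E); sL=32/13, sR=32; mL=-448/13, mR=384/13; mL+mR=-64/13 → advance -1; mR−mL=64 → turn +1·90°
n=1: pose=(-6,-5,N); sL=5/4, sR=40/17; mL=-245/68, mR=75/68; mL+mR=-5/2 → advance -1; mR−mL=80/17 → turn +1·90°
n=2: pose=(-6,-6,W); sL=32/13, sR=160/113; mL=-5696/1469, mR=-1536/1469; mL+mR=-64/13 → advance -1; mR−mL=320/113 → turn +1·90°
n=3: pose=(-5,-6,S); sL=80, sR=16/5; mL=-416/5, mR=-384/5; mL+mR=-160 → advance -1; mR−mL=32/5 → turn +1·90°
n=4: pose=(-5,-5,E); sL=32/13, sR=32; mL=-448/13, mR=384/13; mL+mR=-64/13 → advance -1; mR−mL=64 → turn +1·90°
n=5: pose=(-6,-5,N); sL=5/4, sR=40/17; mL=-245/68, mR=75/68; mL+mR=-5/2 → advance -1; mR−mL=80/17 → turn +1·90°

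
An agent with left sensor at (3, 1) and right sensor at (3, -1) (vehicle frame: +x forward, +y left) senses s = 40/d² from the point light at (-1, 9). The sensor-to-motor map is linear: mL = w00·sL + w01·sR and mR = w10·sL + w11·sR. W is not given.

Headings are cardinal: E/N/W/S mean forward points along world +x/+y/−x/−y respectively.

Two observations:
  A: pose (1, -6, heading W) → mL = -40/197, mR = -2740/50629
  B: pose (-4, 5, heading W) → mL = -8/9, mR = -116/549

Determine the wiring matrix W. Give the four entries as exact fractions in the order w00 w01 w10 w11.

obs A: pose=(1,-6,W) → sL=40/257, sR=40/197, mL=-40/197, mR=-2740/50629
obs B: pose=(-4,5,W) → sL=40/61, sR=8/9, mL=-8/9, mR=-116/549
sensor matrix S = [[40/257, 40/197], [40/61, 8/9]]; det S = 144640/27795321
solve [mL_A; mL_B] = S·[w00; w01] and [mR_A; mR_B] = S·[w10; w11]:
  w00 = 0, w01 = -1, w10 = -1, w11 = 1/2

0 -1 -1 1/2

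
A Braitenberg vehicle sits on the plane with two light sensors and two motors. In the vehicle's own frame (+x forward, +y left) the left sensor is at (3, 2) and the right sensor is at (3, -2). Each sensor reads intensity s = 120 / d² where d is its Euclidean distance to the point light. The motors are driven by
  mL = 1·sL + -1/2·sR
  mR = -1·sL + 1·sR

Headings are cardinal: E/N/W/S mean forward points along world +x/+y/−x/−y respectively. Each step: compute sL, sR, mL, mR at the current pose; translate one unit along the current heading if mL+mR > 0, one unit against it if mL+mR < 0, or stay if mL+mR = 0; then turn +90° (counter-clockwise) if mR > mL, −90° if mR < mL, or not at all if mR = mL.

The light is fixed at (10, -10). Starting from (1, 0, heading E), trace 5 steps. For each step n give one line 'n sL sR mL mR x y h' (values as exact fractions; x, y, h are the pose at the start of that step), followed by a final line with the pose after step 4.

0 2/3 6/5 1/15 8/15 1 0 E
1 120/269 24/41 1692/11029 1536/11029 2 0 N
2 60/97 60/53 270/5141 2640/5141 2 1 E
3 120/277 120/221 9900/61217 6720/61217 3 1 N
4 30/53 30/29 75/1537 720/1537 3 2 E
final 4 2 N

n=0: pose=(1,0,E); sL=2/3, sR=6/5; mL=1/15, mR=8/15; mL+mR=3/5 → advance +1; mR−mL=7/15 → turn +1·90°
n=1: pose=(2,0,N); sL=120/269, sR=24/41; mL=1692/11029, mR=1536/11029; mL+mR=12/41 → advance +1; mR−mL=-156/11029 → turn -1·90°
n=2: pose=(2,1,E); sL=60/97, sR=60/53; mL=270/5141, mR=2640/5141; mL+mR=30/53 → advance +1; mR−mL=2370/5141 → turn +1·90°
n=3: pose=(3,1,N); sL=120/277, sR=120/221; mL=9900/61217, mR=6720/61217; mL+mR=60/221 → advance +1; mR−mL=-3180/61217 → turn -1·90°
n=4: pose=(3,2,E); sL=30/53, sR=30/29; mL=75/1537, mR=720/1537; mL+mR=15/29 → advance +1; mR−mL=645/1537 → turn +1·90°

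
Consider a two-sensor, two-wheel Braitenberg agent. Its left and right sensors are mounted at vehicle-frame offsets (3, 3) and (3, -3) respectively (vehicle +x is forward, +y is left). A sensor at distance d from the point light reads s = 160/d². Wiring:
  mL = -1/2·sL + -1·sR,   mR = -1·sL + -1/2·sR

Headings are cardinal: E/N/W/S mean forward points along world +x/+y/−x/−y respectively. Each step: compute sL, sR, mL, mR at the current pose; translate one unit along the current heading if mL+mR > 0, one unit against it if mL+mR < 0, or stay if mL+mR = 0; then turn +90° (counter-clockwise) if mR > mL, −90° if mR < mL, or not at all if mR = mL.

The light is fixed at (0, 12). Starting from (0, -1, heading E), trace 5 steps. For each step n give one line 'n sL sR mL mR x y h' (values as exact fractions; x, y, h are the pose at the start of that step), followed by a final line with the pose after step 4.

n=0: pose=(0,-1,E); sL=160/109, sR=32/53; mL=-7728/5777, mR=-10224/5777; mL+mR=-17952/5777 → advance -1; mR−mL=-2496/5777 → turn -1·90°
n=1: pose=(-1,-1,S); sL=8/13, sR=10/17; mL=-198/221, mR=-201/221; mL+mR=-399/221 → advance -1; mR−mL=-3/221 → turn -1·90°
n=2: pose=(-1,0,W); sL=160/241, sR=160/97; mL=-46320/23377, mR=-34800/23377; mL+mR=-81120/23377 → advance -1; mR−mL=11520/23377 → turn +1·90°
n=3: pose=(0,0,S); sL=80/117, sR=80/117; mL=-40/39, mR=-40/39; mL+mR=-80/39 → advance -1; mR−mL=0 → turn +0·90°
n=4: pose=(0,1,S); sL=32/41, sR=32/41; mL=-48/41, mR=-48/41; mL+mR=-96/41 → advance -1; mR−mL=0 → turn +0·90°

0 160/109 32/53 -7728/5777 -10224/5777 0 -1 E
1 8/13 10/17 -198/221 -201/221 -1 -1 S
2 160/241 160/97 -46320/23377 -34800/23377 -1 0 W
3 80/117 80/117 -40/39 -40/39 0 0 S
4 32/41 32/41 -48/41 -48/41 0 1 S
final 0 2 S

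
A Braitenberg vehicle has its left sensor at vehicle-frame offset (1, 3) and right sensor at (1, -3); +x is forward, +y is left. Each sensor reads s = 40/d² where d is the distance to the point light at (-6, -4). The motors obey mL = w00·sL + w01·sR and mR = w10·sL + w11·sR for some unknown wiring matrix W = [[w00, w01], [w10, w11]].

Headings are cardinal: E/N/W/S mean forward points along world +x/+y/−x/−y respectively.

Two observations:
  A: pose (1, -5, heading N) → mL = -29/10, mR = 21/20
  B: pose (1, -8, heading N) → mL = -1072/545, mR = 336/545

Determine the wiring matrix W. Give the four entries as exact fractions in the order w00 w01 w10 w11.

-1 -1 1/2 -1/2

obs A: pose=(1,-5,N) → sL=5/2, sR=2/5, mL=-29/10, mR=21/20
obs B: pose=(1,-8,N) → sL=8/5, sR=40/109, mL=-1072/545, mR=336/545
sensor matrix S = [[5/2, 2/5], [8/5, 40/109]]; det S = 756/2725
solve [mL_A; mL_B] = S·[w00; w01] and [mR_A; mR_B] = S·[w10; w11]:
  w00 = -1, w01 = -1, w10 = 1/2, w11 = -1/2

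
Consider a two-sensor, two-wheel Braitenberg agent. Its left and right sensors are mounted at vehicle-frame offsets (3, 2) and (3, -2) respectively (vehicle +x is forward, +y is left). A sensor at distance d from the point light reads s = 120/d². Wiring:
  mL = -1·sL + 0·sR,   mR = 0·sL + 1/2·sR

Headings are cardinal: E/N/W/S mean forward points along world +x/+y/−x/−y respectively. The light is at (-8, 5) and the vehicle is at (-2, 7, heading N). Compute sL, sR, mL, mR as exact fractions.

left sensor world pos  = (-4, 10); dL² = 41
right sensor world pos = (0, 10); dR² = 89
sL = 120/41 = 120/41
sR = 120/89 = 120/89
mL = -1·sL + 0·sR = -120/41
mR = 0·sL + 1/2·sR = 60/89

120/41 120/89 -120/41 60/89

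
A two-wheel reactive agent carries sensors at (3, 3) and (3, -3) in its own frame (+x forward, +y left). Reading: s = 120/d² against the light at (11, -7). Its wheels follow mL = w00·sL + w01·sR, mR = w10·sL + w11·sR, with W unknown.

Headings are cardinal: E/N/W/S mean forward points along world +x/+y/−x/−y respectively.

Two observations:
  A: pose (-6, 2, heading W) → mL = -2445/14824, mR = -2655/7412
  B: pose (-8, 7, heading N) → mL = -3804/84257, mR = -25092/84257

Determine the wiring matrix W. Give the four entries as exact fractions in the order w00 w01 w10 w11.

obs A: pose=(-6,2,W) → sL=30/109, sR=15/68, mL=-2445/14824, mR=-2655/7412
obs B: pose=(-8,7,N) → sL=120/773, sR=24/109, mL=-3804/84257, mR=-25092/84257
sensor matrix S = [[30/109, 15/68], [120/773, 24/109]]; det S = 4115070/156128221
solve [mL_A; mL_B] = S·[w00; w01] and [mR_A; mR_B] = S·[w10; w11]:
  w00 = -1, w01 = 1/2, w10 = -1/2, w11 = -1

-1 1/2 -1/2 -1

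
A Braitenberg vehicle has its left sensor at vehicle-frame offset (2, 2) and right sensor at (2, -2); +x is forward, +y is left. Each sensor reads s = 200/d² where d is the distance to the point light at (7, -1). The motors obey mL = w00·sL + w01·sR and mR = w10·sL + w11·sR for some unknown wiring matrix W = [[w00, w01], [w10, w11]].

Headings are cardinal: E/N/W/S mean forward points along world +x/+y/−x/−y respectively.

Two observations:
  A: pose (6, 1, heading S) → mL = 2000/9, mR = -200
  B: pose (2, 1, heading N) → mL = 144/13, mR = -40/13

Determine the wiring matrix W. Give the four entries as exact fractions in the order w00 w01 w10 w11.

1 1 -1 0

obs A: pose=(6,1,S) → sL=200, sR=200/9, mL=2000/9, mR=-200
obs B: pose=(2,1,N) → sL=40/13, sR=8, mL=144/13, mR=-40/13
sensor matrix S = [[200, 200/9], [40/13, 8]]; det S = 179200/117
solve [mL_A; mL_B] = S·[w00; w01] and [mR_A; mR_B] = S·[w10; w11]:
  w00 = 1, w01 = 1, w10 = -1, w11 = 0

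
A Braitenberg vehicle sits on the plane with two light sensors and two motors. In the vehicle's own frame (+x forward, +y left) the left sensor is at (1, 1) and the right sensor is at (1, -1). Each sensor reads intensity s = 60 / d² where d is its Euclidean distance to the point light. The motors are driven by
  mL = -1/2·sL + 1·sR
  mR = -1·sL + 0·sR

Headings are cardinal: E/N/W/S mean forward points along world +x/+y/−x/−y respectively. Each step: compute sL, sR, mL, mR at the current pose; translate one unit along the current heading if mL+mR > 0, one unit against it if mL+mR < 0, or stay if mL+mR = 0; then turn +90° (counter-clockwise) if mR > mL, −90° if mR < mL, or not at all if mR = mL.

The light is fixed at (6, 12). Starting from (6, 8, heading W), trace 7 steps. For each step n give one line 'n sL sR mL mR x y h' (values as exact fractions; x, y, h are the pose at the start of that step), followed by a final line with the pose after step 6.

0 30/13 6 63/13 -30/13 6 8 W
1 60/13 20/3 170/39 -60/13 5 8 N
2 15/4 5/3 -5/24 -15/4 5 7 E
3 60/37 4/3 58/111 -60/37 4 7 S
4 30/17 10/3 125/51 -30/17 4 8 W
5 12/5 60/13 222/65 -12/5 3 8 N
6 15/2 3 -3/4 -15/2 3 9 E
final 2 9 S

n=0: pose=(6,8,W); sL=30/13, sR=6; mL=63/13, mR=-30/13; mL+mR=33/13 → advance +1; mR−mL=-93/13 → turn -1·90°
n=1: pose=(5,8,N); sL=60/13, sR=20/3; mL=170/39, mR=-60/13; mL+mR=-10/39 → advance -1; mR−mL=-350/39 → turn -1·90°
n=2: pose=(5,7,E); sL=15/4, sR=5/3; mL=-5/24, mR=-15/4; mL+mR=-95/24 → advance -1; mR−mL=-85/24 → turn -1·90°
n=3: pose=(4,7,S); sL=60/37, sR=4/3; mL=58/111, mR=-60/37; mL+mR=-122/111 → advance -1; mR−mL=-238/111 → turn -1·90°
n=4: pose=(4,8,W); sL=30/17, sR=10/3; mL=125/51, mR=-30/17; mL+mR=35/51 → advance +1; mR−mL=-215/51 → turn -1·90°
n=5: pose=(3,8,N); sL=12/5, sR=60/13; mL=222/65, mR=-12/5; mL+mR=66/65 → advance +1; mR−mL=-378/65 → turn -1·90°
n=6: pose=(3,9,E); sL=15/2, sR=3; mL=-3/4, mR=-15/2; mL+mR=-33/4 → advance -1; mR−mL=-27/4 → turn -1·90°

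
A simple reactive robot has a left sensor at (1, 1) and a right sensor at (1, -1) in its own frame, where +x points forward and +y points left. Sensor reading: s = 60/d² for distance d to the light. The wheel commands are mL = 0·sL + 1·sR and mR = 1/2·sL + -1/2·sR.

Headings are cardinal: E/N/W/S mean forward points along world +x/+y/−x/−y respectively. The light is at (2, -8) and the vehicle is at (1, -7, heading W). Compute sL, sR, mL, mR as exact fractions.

left sensor world pos  = (0, -8); dL² = 4
right sensor world pos = (0, -6); dR² = 8
sL = 60/4 = 15
sR = 60/8 = 15/2
mL = 0·sL + 1·sR = 15/2
mR = 1/2·sL + -1/2·sR = 15/4

15 15/2 15/2 15/4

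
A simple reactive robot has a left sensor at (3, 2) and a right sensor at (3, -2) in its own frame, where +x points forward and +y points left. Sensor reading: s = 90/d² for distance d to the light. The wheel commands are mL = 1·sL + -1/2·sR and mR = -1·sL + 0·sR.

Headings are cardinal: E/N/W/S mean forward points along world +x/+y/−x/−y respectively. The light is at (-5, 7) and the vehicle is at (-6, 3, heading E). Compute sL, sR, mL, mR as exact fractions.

45/4 9/4 81/8 -45/4

left sensor world pos  = (-3, 5); dL² = 8
right sensor world pos = (-3, 1); dR² = 40
sL = 90/8 = 45/4
sR = 90/40 = 9/4
mL = 1·sL + -1/2·sR = 81/8
mR = -1·sL + 0·sR = -45/4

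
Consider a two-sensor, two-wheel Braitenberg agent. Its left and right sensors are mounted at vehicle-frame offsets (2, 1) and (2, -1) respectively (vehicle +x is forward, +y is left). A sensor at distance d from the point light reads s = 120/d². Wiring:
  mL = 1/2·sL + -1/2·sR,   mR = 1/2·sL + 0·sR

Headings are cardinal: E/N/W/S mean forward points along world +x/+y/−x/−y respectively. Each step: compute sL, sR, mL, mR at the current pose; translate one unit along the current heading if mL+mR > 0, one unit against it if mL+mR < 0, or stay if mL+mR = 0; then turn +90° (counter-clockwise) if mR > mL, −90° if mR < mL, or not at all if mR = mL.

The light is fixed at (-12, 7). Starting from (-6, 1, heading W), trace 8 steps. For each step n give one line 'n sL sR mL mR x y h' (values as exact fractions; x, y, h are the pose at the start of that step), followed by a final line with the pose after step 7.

n=0: pose=(-6,1,W); sL=24/13, sR=120/41; mL=-288/533, mR=12/13; mL+mR=204/533 → advance +1; mR−mL=60/41 → turn +1·90°
n=1: pose=(-7,1,S); sL=6/5, sR=3/2; mL=-3/20, mR=3/5; mL+mR=9/20 → advance +1; mR−mL=3/4 → turn +1·90°
n=2: pose=(-7,0,E); sL=24/17, sR=120/113; mL=336/1921, mR=12/17; mL+mR=1692/1921 → advance +1; mR−mL=60/113 → turn +1·90°
n=3: pose=(-6,0,N); sL=12/5, sR=60/37; mL=72/185, mR=6/5; mL+mR=294/185 → advance +1; mR−mL=30/37 → turn +1·90°
n=4: pose=(-6,1,W); sL=24/13, sR=120/41; mL=-288/533, mR=12/13; mL+mR=204/533 → advance +1; mR−mL=60/41 → turn +1·90°
n=5: pose=(-7,1,S); sL=6/5, sR=3/2; mL=-3/20, mR=3/5; mL+mR=9/20 → advance +1; mR−mL=3/4 → turn +1·90°
n=6: pose=(-7,0,E); sL=24/17, sR=120/113; mL=336/1921, mR=12/17; mL+mR=1692/1921 → advance +1; mR−mL=60/113 → turn +1·90°
n=7: pose=(-6,0,N); sL=12/5, sR=60/37; mL=72/185, mR=6/5; mL+mR=294/185 → advance +1; mR−mL=30/37 → turn +1·90°

0 24/13 120/41 -288/533 12/13 -6 1 W
1 6/5 3/2 -3/20 3/5 -7 1 S
2 24/17 120/113 336/1921 12/17 -7 0 E
3 12/5 60/37 72/185 6/5 -6 0 N
4 24/13 120/41 -288/533 12/13 -6 1 W
5 6/5 3/2 -3/20 3/5 -7 1 S
6 24/17 120/113 336/1921 12/17 -7 0 E
7 12/5 60/37 72/185 6/5 -6 0 N
final -6 1 W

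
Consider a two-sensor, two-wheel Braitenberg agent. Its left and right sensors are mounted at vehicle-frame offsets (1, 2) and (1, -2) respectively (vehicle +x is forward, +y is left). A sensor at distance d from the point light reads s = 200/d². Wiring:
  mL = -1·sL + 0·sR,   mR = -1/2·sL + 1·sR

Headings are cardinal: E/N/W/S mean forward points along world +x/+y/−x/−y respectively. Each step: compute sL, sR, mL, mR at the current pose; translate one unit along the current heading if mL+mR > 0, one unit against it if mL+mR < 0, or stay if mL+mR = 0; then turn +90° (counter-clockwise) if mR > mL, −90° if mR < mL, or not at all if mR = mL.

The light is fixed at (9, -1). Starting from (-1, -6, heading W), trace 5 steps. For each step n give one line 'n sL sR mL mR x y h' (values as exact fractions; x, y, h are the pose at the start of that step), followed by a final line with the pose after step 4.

n=0: pose=(-1,-6,W); sL=20/17, sR=20/13; mL=-20/17, mR=210/221; mL+mR=-50/221 → advance -1; mR−mL=470/221 → turn +1·90°
n=1: pose=(0,-6,S); sL=40/17, sR=200/157; mL=-40/17, mR=260/2669; mL+mR=-6020/2669 → advance -1; mR−mL=6540/2669 → turn +1·90°
n=2: pose=(0,-5,E); sL=50/17, sR=2; mL=-50/17, mR=9/17; mL+mR=-41/17 → advance -1; mR−mL=59/17 → turn +1·90°
n=3: pose=(-1,-5,N); sL=200/153, sR=200/73; mL=-200/153, mR=23300/11169; mL+mR=2900/3723 → advance +1; mR−mL=37900/11169 → turn +1·90°
n=4: pose=(-1,-4,W); sL=100/73, sR=100/61; mL=-100/73, mR=4250/4453; mL+mR=-1850/4453 → advance -1; mR−mL=10350/4453 → turn +1·90°

0 20/17 20/13 -20/17 210/221 -1 -6 W
1 40/17 200/157 -40/17 260/2669 0 -6 S
2 50/17 2 -50/17 9/17 0 -5 E
3 200/153 200/73 -200/153 23300/11169 -1 -5 N
4 100/73 100/61 -100/73 4250/4453 -1 -4 W
final 0 -4 S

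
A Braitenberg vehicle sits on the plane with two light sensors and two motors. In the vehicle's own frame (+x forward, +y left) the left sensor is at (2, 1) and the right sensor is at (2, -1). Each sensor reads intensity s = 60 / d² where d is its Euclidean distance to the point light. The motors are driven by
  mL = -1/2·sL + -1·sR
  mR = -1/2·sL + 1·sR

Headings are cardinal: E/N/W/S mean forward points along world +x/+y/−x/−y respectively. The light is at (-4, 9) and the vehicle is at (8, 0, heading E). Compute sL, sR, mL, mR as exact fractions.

left sensor world pos  = (10, 1); dL² = 260
right sensor world pos = (10, -1); dR² = 296
sL = 60/260 = 3/13
sR = 60/296 = 15/74
mL = -1/2·sL + -1·sR = -153/481
mR = -1/2·sL + 1·sR = 42/481

3/13 15/74 -153/481 42/481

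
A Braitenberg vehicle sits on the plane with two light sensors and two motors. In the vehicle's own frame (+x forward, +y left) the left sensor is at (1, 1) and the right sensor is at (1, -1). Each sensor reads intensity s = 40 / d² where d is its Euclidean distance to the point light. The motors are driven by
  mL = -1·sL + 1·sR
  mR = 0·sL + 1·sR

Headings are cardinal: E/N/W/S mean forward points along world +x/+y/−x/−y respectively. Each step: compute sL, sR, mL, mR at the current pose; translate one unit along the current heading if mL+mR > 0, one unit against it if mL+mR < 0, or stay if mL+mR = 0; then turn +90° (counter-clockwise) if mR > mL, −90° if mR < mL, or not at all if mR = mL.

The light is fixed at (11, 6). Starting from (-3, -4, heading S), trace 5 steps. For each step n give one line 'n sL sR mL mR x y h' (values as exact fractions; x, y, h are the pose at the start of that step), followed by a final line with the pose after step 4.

0 4/29 20/173 -112/5017 20/173 -3 -4 S
1 40/269 40/313 -1760/84197 40/313 -3 -5 E
2 5/37 10/61 65/2257 10/61 -2 -5 N
3 40/317 40/277 1600/87809 40/277 -2 -4 W
4 4/29 20/173 -112/5017 20/173 -3 -4 S
final -3 -5 E

n=0: pose=(-3,-4,S); sL=4/29, sR=20/173; mL=-112/5017, mR=20/173; mL+mR=468/5017 → advance +1; mR−mL=4/29 → turn +1·90°
n=1: pose=(-3,-5,E); sL=40/269, sR=40/313; mL=-1760/84197, mR=40/313; mL+mR=9000/84197 → advance +1; mR−mL=40/269 → turn +1·90°
n=2: pose=(-2,-5,N); sL=5/37, sR=10/61; mL=65/2257, mR=10/61; mL+mR=435/2257 → advance +1; mR−mL=5/37 → turn +1·90°
n=3: pose=(-2,-4,W); sL=40/317, sR=40/277; mL=1600/87809, mR=40/277; mL+mR=14280/87809 → advance +1; mR−mL=40/317 → turn +1·90°
n=4: pose=(-3,-4,S); sL=4/29, sR=20/173; mL=-112/5017, mR=20/173; mL+mR=468/5017 → advance +1; mR−mL=4/29 → turn +1·90°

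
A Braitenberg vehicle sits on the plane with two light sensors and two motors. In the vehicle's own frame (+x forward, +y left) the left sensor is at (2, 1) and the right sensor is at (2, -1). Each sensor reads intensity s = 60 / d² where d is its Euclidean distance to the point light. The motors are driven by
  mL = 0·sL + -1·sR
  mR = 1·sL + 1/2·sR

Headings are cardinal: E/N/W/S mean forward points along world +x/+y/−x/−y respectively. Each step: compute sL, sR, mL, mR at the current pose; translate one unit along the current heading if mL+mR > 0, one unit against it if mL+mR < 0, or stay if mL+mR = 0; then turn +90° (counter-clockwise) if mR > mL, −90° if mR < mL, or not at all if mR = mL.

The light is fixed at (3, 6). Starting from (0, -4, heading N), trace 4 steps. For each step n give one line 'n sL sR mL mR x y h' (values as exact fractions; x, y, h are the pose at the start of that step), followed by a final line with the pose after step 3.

n=0: pose=(0,-4,N); sL=3/4, sR=15/17; mL=-15/17, mR=81/68; mL+mR=21/68 → advance +1; mR−mL=141/68 → turn +1·90°
n=1: pose=(0,-3,W); sL=12/25, sR=60/89; mL=-60/89, mR=1818/2225; mL+mR=318/2225 → advance +1; mR−mL=3318/2225 → turn +1·90°
n=2: pose=(-1,-3,S); sL=6/13, sR=30/73; mL=-30/73, mR=633/949; mL+mR=243/949 → advance +1; mR−mL=1023/949 → turn +1·90°
n=3: pose=(-1,-4,E); sL=12/17, sR=12/25; mL=-12/25, mR=402/425; mL+mR=198/425 → advance +1; mR−mL=606/425 → turn +1·90°

0 3/4 15/17 -15/17 81/68 0 -4 N
1 12/25 60/89 -60/89 1818/2225 0 -3 W
2 6/13 30/73 -30/73 633/949 -1 -3 S
3 12/17 12/25 -12/25 402/425 -1 -4 E
final 0 -4 N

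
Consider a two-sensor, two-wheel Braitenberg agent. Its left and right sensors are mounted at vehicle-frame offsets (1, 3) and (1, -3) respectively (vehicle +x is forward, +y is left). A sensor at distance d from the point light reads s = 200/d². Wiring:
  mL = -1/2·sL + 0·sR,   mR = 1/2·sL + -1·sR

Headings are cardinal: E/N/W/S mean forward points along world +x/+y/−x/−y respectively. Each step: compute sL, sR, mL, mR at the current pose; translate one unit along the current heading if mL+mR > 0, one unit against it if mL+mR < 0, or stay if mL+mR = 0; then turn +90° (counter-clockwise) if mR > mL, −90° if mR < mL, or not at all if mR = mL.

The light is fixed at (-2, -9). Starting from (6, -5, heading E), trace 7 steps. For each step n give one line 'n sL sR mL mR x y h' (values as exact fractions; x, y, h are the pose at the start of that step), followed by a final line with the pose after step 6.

0 20/13 100/41 -10/13 -890/533 6 -5 E
1 200/109 8 -100/109 -772/109 5 -5 S
2 5 2 -5/2 1/2 5 -4 W
3 200/137 200/41 -100/137 -23300/5617 6 -4 S
4 100/29 20/13 -50/29 70/377 6 -3 W
5 200/169 200/61 -100/169 -27700/10309 7 -3 S
6 5/2 50/41 -5/4 5/164 7 -2 W
final 8 -2 S

n=0: pose=(6,-5,E); sL=20/13, sR=100/41; mL=-10/13, mR=-890/533; mL+mR=-100/41 → advance -1; mR−mL=-480/533 → turn -1·90°
n=1: pose=(5,-5,S); sL=200/109, sR=8; mL=-100/109, mR=-772/109; mL+mR=-8 → advance -1; mR−mL=-672/109 → turn -1·90°
n=2: pose=(5,-4,W); sL=5, sR=2; mL=-5/2, mR=1/2; mL+mR=-2 → advance -1; mR−mL=3 → turn +1·90°
n=3: pose=(6,-4,S); sL=200/137, sR=200/41; mL=-100/137, mR=-23300/5617; mL+mR=-200/41 → advance -1; mR−mL=-19200/5617 → turn -1·90°
n=4: pose=(6,-3,W); sL=100/29, sR=20/13; mL=-50/29, mR=70/377; mL+mR=-20/13 → advance -1; mR−mL=720/377 → turn +1·90°
n=5: pose=(7,-3,S); sL=200/169, sR=200/61; mL=-100/169, mR=-27700/10309; mL+mR=-200/61 → advance -1; mR−mL=-21600/10309 → turn -1·90°
n=6: pose=(7,-2,W); sL=5/2, sR=50/41; mL=-5/4, mR=5/164; mL+mR=-50/41 → advance -1; mR−mL=105/82 → turn +1·90°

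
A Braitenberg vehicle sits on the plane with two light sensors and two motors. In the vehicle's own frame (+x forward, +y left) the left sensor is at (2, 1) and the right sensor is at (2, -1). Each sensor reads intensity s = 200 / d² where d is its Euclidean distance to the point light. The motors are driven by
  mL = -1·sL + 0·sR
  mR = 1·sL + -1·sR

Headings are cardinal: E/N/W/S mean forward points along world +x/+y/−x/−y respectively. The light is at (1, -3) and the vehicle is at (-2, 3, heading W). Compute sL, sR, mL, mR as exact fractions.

left sensor world pos  = (-4, 2); dL² = 50
right sensor world pos = (-4, 4); dR² = 74
sL = 200/50 = 4
sR = 200/74 = 100/37
mL = -1·sL + 0·sR = -4
mR = 1·sL + -1·sR = 48/37

4 100/37 -4 48/37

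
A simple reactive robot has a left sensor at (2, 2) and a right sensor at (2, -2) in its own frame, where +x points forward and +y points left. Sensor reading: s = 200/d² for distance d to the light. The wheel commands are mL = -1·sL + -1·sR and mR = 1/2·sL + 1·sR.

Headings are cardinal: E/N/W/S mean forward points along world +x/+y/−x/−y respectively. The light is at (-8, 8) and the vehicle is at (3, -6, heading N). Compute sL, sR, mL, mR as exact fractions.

8/9 200/313 -4304/2817 3052/2817

left sensor world pos  = (1, -4); dL² = 225
right sensor world pos = (5, -4); dR² = 313
sL = 200/225 = 8/9
sR = 200/313 = 200/313
mL = -1·sL + -1·sR = -4304/2817
mR = 1/2·sL + 1·sR = 3052/2817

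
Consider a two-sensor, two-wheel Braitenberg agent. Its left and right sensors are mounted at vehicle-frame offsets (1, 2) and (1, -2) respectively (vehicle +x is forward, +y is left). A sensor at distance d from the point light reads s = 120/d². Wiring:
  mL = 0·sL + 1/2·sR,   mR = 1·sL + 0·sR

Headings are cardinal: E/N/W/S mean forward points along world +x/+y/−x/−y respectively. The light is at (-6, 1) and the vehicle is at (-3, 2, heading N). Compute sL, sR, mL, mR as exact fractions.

24 120/29 60/29 24

left sensor world pos  = (-5, 3); dL² = 5
right sensor world pos = (-1, 3); dR² = 29
sL = 120/5 = 24
sR = 120/29 = 120/29
mL = 0·sL + 1/2·sR = 60/29
mR = 1·sL + 0·sR = 24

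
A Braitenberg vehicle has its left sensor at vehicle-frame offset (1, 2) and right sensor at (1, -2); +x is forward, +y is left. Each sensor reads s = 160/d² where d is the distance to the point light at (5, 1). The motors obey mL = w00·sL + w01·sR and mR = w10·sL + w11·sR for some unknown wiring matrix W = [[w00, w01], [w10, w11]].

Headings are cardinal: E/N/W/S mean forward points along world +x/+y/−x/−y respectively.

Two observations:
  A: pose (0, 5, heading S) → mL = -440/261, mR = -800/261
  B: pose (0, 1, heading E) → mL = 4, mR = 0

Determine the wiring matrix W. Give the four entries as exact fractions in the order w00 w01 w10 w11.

-1/2 1 -1/2 1/2

obs A: pose=(0,5,S) → sL=80/9, sR=80/29, mL=-440/261, mR=-800/261
obs B: pose=(0,1,E) → sL=8, sR=8, mL=4, mR=0
sensor matrix S = [[80/9, 80/29], [8, 8]]; det S = 12800/261
solve [mL_A; mL_B] = S·[w00; w01] and [mR_A; mR_B] = S·[w10; w11]:
  w00 = -1/2, w01 = 1, w10 = -1/2, w11 = 1/2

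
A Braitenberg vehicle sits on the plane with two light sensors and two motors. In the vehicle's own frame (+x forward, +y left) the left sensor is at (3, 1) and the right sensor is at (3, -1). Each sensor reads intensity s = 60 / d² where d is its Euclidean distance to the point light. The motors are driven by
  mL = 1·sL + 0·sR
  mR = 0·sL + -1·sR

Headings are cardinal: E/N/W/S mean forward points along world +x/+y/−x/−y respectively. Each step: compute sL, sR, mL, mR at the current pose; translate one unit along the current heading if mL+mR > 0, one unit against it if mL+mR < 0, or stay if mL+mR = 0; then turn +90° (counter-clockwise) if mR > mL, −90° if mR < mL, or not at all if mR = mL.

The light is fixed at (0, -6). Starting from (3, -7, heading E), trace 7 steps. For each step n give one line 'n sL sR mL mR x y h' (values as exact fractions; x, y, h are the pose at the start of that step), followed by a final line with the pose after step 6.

n=0: pose=(3,-7,E); sL=5/3, sR=3/2; mL=5/3, mR=-3/2; mL+mR=1/6 → advance +1; mR−mL=-19/6 → turn -1·90°
n=1: pose=(4,-7,S); sL=60/41, sR=12/5; mL=60/41, mR=-12/5; mL+mR=-192/205 → advance -1; mR−mL=-792/205 → turn -1·90°
n=2: pose=(4,-6,W); sL=30, sR=30; mL=30, mR=-30; mL+mR=0 → advance +0; mR−mL=-60 → turn -1·90°
n=3: pose=(4,-6,N); sL=10/3, sR=30/17; mL=10/3, mR=-30/17; mL+mR=80/51 → advance +1; mR−mL=-260/51 → turn -1·90°
n=4: pose=(4,-5,E); sL=60/53, sR=60/49; mL=60/53, mR=-60/49; mL+mR=-240/2597 → advance -1; mR−mL=-6120/2597 → turn -1·90°
n=5: pose=(3,-5,S); sL=3, sR=15/2; mL=3, mR=-15/2; mL+mR=-9/2 → advance -1; mR−mL=-21/2 → turn -1·90°
n=6: pose=(3,-4,W); sL=60, sR=20/3; mL=60, mR=-20/3; mL+mR=160/3 → advance +1; mR−mL=-200/3 → turn -1·90°

0 5/3 3/2 5/3 -3/2 3 -7 E
1 60/41 12/5 60/41 -12/5 4 -7 S
2 30 30 30 -30 4 -6 W
3 10/3 30/17 10/3 -30/17 4 -6 N
4 60/53 60/49 60/53 -60/49 4 -5 E
5 3 15/2 3 -15/2 3 -5 S
6 60 20/3 60 -20/3 3 -4 W
final 2 -4 N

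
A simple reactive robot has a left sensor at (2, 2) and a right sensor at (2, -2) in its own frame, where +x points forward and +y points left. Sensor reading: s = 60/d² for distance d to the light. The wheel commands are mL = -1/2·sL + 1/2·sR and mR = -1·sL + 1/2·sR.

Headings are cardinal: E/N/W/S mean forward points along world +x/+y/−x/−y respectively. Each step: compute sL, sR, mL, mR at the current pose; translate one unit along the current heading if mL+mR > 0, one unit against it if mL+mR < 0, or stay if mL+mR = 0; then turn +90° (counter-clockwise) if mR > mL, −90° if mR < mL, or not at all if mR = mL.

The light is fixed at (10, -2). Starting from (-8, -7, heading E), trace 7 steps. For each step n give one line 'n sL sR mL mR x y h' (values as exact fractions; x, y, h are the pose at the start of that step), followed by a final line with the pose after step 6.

n=0: pose=(-8,-7,E); sL=12/53, sR=12/61; mL=-48/3233, mR=-414/3233; mL+mR=-462/3233 → advance -1; mR−mL=-6/53 → turn -1·90°
n=1: pose=(-9,-7,S); sL=30/169, sR=6/49; mL=-228/8281, mR=-963/8281; mL+mR=-1191/8281 → advance -1; mR−mL=-15/169 → turn -1·90°
n=2: pose=(-9,-6,W); sL=20/159, sR=12/89; mL=64/14151, mR=-826/14151; mL+mR=-254/4717 → advance -1; mR−mL=-10/159 → turn -1·90°
n=3: pose=(-8,-6,N); sL=15/101, sR=3/13; mL=54/1313, mR=-87/2626; mL+mR=21/2626 → advance +1; mR−mL=-15/202 → turn -1·90°
n=4: pose=(-8,-5,E); sL=60/257, sR=60/281; mL=-720/72217, mR=-9150/72217; mL+mR=-9870/72217 → advance -1; mR−mL=-30/257 → turn -1·90°
n=5: pose=(-9,-5,S); sL=30/157, sR=30/233; mL=-1140/36581, mR=-4635/36581; mL+mR=-5775/36581 → advance -1; mR−mL=-15/157 → turn -1·90°
n=6: pose=(-9,-4,W); sL=60/457, sR=20/147; mL=160/67179, mR=-4250/67179; mL+mR=-4090/67179 → advance -1; mR−mL=-30/457 → turn -1·90°

0 12/53 12/61 -48/3233 -414/3233 -8 -7 E
1 30/169 6/49 -228/8281 -963/8281 -9 -7 S
2 20/159 12/89 64/14151 -826/14151 -9 -6 W
3 15/101 3/13 54/1313 -87/2626 -8 -6 N
4 60/257 60/281 -720/72217 -9150/72217 -8 -5 E
5 30/157 30/233 -1140/36581 -4635/36581 -9 -5 S
6 60/457 20/147 160/67179 -4250/67179 -9 -4 W
final -8 -4 N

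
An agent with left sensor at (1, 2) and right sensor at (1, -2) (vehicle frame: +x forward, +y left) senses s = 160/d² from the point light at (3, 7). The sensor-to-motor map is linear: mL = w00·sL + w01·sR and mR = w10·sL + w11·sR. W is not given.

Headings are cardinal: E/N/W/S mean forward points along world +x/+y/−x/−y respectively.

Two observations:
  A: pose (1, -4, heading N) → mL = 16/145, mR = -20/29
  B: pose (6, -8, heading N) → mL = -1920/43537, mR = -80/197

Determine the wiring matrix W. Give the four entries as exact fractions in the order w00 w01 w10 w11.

obs A: pose=(1,-4,N) → sL=40/29, sR=8/5, mL=16/145, mR=-20/29
obs B: pose=(6,-8,N) → sL=160/197, sR=160/221, mL=-1920/43537, mR=-80/197
sensor matrix S = [[40/29, 8/5], [160/197, 160/221]]; det S = -379904/1262573
solve [mL_A; mL_B] = S·[w00; w01] and [mR_A; mR_B] = S·[w10; w11]:
  w00 = -1/2, w01 = 1/2, w10 = -1/2, w11 = 0

-1/2 1/2 -1/2 0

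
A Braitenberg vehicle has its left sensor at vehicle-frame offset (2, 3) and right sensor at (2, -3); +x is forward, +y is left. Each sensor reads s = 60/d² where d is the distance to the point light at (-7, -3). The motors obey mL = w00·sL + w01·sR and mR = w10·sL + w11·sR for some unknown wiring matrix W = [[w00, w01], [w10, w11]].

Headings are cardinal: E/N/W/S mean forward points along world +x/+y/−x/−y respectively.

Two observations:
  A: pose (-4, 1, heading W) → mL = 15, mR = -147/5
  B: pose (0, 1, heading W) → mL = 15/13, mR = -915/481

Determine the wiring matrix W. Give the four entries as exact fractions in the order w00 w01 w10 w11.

1/2 0 -1 1/2

obs A: pose=(-4,1,W) → sL=30, sR=6/5, mL=15, mR=-147/5
obs B: pose=(0,1,W) → sL=30/13, sR=30/37, mL=15/13, mR=-915/481
sensor matrix S = [[30, 6/5], [30/13, 30/37]]; det S = 10368/481
solve [mL_A; mL_B] = S·[w00; w01] and [mR_A; mR_B] = S·[w10; w11]:
  w00 = 1/2, w01 = 0, w10 = -1, w11 = 1/2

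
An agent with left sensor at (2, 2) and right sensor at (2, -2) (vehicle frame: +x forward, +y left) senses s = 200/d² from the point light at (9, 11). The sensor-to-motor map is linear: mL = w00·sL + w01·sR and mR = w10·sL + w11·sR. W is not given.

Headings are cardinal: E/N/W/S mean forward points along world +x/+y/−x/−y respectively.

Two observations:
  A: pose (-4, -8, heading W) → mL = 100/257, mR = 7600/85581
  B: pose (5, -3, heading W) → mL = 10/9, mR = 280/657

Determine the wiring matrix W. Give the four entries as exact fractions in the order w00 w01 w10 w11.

obs A: pose=(-4,-8,W) → sL=100/333, sR=100/257, mL=100/257, mR=7600/85581
obs B: pose=(5,-3,W) → sL=50/73, sR=10/9, mL=10/9, mR=280/657
sensor matrix S = [[100/333, 100/257], [50/73, 10/9]]; det S = 3776000/56226717
solve [mL_A; mL_B] = S·[w00; w01] and [mR_A; mR_B] = S·[w10; w11]:
  w00 = 0, w01 = 1, w10 = -1, w11 = 1

0 1 -1 1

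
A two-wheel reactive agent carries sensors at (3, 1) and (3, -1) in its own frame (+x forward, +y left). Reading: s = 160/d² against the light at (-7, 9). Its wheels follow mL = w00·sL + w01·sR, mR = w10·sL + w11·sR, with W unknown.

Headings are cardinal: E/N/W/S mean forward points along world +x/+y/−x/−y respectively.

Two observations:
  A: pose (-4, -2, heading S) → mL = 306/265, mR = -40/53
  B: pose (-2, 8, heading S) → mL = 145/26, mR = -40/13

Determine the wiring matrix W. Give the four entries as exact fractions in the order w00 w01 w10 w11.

1 1/2 -1 0

obs A: pose=(-4,-2,S) → sL=40/53, sR=4/5, mL=306/265, mR=-40/53
obs B: pose=(-2,8,S) → sL=40/13, sR=5, mL=145/26, mR=-40/13
sensor matrix S = [[40/53, 4/5], [40/13, 5]]; det S = 904/689
solve [mL_A; mL_B] = S·[w00; w01] and [mR_A; mR_B] = S·[w10; w11]:
  w00 = 1, w01 = 1/2, w10 = -1, w11 = 0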